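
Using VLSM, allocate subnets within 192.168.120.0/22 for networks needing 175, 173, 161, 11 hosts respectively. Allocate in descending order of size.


175 hosts -> /24 (254 usable): 192.168.120.0/24
173 hosts -> /24 (254 usable): 192.168.121.0/24
161 hosts -> /24 (254 usable): 192.168.122.0/24
11 hosts -> /28 (14 usable): 192.168.123.0/28
Allocation: 192.168.120.0/24 (175 hosts, 254 usable); 192.168.121.0/24 (173 hosts, 254 usable); 192.168.122.0/24 (161 hosts, 254 usable); 192.168.123.0/28 (11 hosts, 14 usable)


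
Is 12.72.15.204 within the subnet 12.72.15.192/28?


Subnet network: 12.72.15.192
Test IP AND mask: 12.72.15.192
Yes, 12.72.15.204 is in 12.72.15.192/28


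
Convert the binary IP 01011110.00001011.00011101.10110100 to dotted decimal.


01011110 = 94
00001011 = 11
00011101 = 29
10110100 = 180
IP: 94.11.29.180


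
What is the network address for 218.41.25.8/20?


IP:   11011010.00101001.00011001.00001000
Mask: 11111111.11111111.11110000.00000000
AND operation:
Net:  11011010.00101001.00010000.00000000
Network: 218.41.16.0/20


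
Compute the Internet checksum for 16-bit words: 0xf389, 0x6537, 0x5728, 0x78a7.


Sum all words (with carry folding):
+ 0xf389 = 0xf389
+ 0x6537 = 0x58c1
+ 0x5728 = 0xafe9
+ 0x78a7 = 0x2891
One's complement: ~0x2891
Checksum = 0xd76e


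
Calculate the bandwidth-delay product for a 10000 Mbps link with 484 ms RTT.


BDP = bandwidth * RTT
= 10000 Mbps * 484 ms
= 10000 * 1e6 * 484 / 1000 bits
= 4840000000 bits
= 605000000 bytes
= 590820.3125 KB
BDP = 4840000000 bits (605000000 bytes)


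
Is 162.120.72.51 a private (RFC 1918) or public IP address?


RFC 1918 private ranges:
  10.0.0.0/8 (10.0.0.0 - 10.255.255.255)
  172.16.0.0/12 (172.16.0.0 - 172.31.255.255)
  192.168.0.0/16 (192.168.0.0 - 192.168.255.255)
Public (not in any RFC 1918 range)


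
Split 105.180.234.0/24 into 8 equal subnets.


New prefix = 24 + 3 = 27
Each subnet has 32 addresses
  105.180.234.0/27
  105.180.234.32/27
  105.180.234.64/27
  105.180.234.96/27
  105.180.234.128/27
  105.180.234.160/27
  105.180.234.192/27
  105.180.234.224/27
Subnets: 105.180.234.0/27, 105.180.234.32/27, 105.180.234.64/27, 105.180.234.96/27, 105.180.234.128/27, 105.180.234.160/27, 105.180.234.192/27, 105.180.234.224/27


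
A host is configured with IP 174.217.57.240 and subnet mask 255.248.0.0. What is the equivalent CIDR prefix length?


Binary: 11111111.11111000.00000000.00000000
Count leading 1s
Prefix: /13


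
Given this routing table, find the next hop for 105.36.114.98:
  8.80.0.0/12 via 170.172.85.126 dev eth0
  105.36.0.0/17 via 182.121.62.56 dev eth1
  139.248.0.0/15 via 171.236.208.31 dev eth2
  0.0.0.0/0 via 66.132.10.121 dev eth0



Longest prefix match for 105.36.114.98:
  /12 8.80.0.0: no
  /17 105.36.0.0: MATCH
  /15 139.248.0.0: no
  /0 0.0.0.0: MATCH
Selected: next-hop 182.121.62.56 via eth1 (matched /17)


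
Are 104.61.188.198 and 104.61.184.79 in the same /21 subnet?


Mask: 255.255.248.0
104.61.188.198 AND mask = 104.61.184.0
104.61.184.79 AND mask = 104.61.184.0
Yes, same subnet (104.61.184.0)


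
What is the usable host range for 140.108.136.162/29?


Network: 140.108.136.160
Broadcast: 140.108.136.167
First usable = network + 1
Last usable = broadcast - 1
Range: 140.108.136.161 to 140.108.136.166


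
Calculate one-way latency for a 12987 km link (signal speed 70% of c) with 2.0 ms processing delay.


Speed = 0.7 * 3e5 km/s = 210000 km/s
Propagation delay = 12987 / 210000 = 0.0618 s = 61.8429 ms
Processing delay = 2.0 ms
Total one-way latency = 63.8429 ms


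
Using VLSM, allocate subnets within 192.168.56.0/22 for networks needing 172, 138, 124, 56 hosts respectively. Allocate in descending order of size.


172 hosts -> /24 (254 usable): 192.168.56.0/24
138 hosts -> /24 (254 usable): 192.168.57.0/24
124 hosts -> /25 (126 usable): 192.168.58.0/25
56 hosts -> /26 (62 usable): 192.168.58.128/26
Allocation: 192.168.56.0/24 (172 hosts, 254 usable); 192.168.57.0/24 (138 hosts, 254 usable); 192.168.58.0/25 (124 hosts, 126 usable); 192.168.58.128/26 (56 hosts, 62 usable)


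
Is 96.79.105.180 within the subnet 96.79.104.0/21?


Subnet network: 96.79.104.0
Test IP AND mask: 96.79.104.0
Yes, 96.79.105.180 is in 96.79.104.0/21


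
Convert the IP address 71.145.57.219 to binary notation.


71 = 01000111
145 = 10010001
57 = 00111001
219 = 11011011
Binary: 01000111.10010001.00111001.11011011


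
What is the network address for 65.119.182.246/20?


IP:   01000001.01110111.10110110.11110110
Mask: 11111111.11111111.11110000.00000000
AND operation:
Net:  01000001.01110111.10110000.00000000
Network: 65.119.176.0/20


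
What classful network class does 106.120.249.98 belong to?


First octet: 106
Binary: 01101010
0xxxxxxx -> Class A (1-126)
Class A, default mask 255.0.0.0 (/8)


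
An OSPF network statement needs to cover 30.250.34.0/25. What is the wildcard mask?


Subnet mask: 255.255.255.128
Wildcard = 255.255.255.255 - subnet mask
255 - 255 = 0
255 - 255 = 0
255 - 255 = 0
255 - 128 = 127
Wildcard: 0.0.0.127


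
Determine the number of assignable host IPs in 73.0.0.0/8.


Host bits = 32 - 8 = 24
Total addresses = 2^24 = 16777216
Usable = total - 2 (network and broadcast)
Usable hosts: 16777214


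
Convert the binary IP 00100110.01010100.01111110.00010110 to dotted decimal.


00100110 = 38
01010100 = 84
01111110 = 126
00010110 = 22
IP: 38.84.126.22


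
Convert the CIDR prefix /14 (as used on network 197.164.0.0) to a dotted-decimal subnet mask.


/14 means 14 network bits, 18 host bits
Binary: 11111111111111000000000000000000
Mask: 255.252.0.0


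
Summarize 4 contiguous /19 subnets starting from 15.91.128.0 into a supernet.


Original prefix: /19
Number of subnets: 4 = 2^2
New prefix = 19 - 2 = 17
Supernet: 15.91.128.0/17


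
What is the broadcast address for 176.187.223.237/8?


Network: 176.0.0.0/8
Host bits = 24
Set all host bits to 1:
Broadcast: 176.255.255.255


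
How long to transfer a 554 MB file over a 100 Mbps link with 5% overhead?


Effective throughput = 100 * (1 - 5/100) = 95 Mbps
File size in Mb = 554 * 8 = 4432 Mb
Time = 4432 / 95
Time = 46.6526 seconds


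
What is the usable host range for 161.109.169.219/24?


Network: 161.109.169.0
Broadcast: 161.109.169.255
First usable = network + 1
Last usable = broadcast - 1
Range: 161.109.169.1 to 161.109.169.254


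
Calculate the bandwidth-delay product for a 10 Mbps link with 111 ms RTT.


BDP = bandwidth * RTT
= 10 Mbps * 111 ms
= 10 * 1e6 * 111 / 1000 bits
= 1110000 bits
= 138750 bytes
= 135.498 KB
BDP = 1110000 bits (138750 bytes)


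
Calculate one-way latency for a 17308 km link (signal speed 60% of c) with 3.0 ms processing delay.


Speed = 0.6 * 3e5 km/s = 180000 km/s
Propagation delay = 17308 / 180000 = 0.0962 s = 96.1556 ms
Processing delay = 3.0 ms
Total one-way latency = 99.1556 ms


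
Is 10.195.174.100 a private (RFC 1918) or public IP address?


RFC 1918 private ranges:
  10.0.0.0/8 (10.0.0.0 - 10.255.255.255)
  172.16.0.0/12 (172.16.0.0 - 172.31.255.255)
  192.168.0.0/16 (192.168.0.0 - 192.168.255.255)
Private (in 10.0.0.0/8)


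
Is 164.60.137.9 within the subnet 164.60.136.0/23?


Subnet network: 164.60.136.0
Test IP AND mask: 164.60.136.0
Yes, 164.60.137.9 is in 164.60.136.0/23


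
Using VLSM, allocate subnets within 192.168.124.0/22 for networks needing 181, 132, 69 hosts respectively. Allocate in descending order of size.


181 hosts -> /24 (254 usable): 192.168.124.0/24
132 hosts -> /24 (254 usable): 192.168.125.0/24
69 hosts -> /25 (126 usable): 192.168.126.0/25
Allocation: 192.168.124.0/24 (181 hosts, 254 usable); 192.168.125.0/24 (132 hosts, 254 usable); 192.168.126.0/25 (69 hosts, 126 usable)


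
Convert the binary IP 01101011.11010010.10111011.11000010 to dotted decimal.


01101011 = 107
11010010 = 210
10111011 = 187
11000010 = 194
IP: 107.210.187.194


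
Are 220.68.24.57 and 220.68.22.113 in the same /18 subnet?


Mask: 255.255.192.0
220.68.24.57 AND mask = 220.68.0.0
220.68.22.113 AND mask = 220.68.0.0
Yes, same subnet (220.68.0.0)


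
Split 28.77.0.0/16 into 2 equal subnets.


New prefix = 16 + 1 = 17
Each subnet has 32768 addresses
  28.77.0.0/17
  28.77.128.0/17
Subnets: 28.77.0.0/17, 28.77.128.0/17


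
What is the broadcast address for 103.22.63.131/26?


Network: 103.22.63.128/26
Host bits = 6
Set all host bits to 1:
Broadcast: 103.22.63.191


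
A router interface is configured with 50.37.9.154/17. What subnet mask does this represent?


/17 means 17 network bits, 15 host bits
Binary: 11111111111111111000000000000000
Mask: 255.255.128.0


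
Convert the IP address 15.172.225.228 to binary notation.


15 = 00001111
172 = 10101100
225 = 11100001
228 = 11100100
Binary: 00001111.10101100.11100001.11100100


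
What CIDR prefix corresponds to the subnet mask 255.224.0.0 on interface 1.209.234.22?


Binary: 11111111.11100000.00000000.00000000
Count leading 1s
Prefix: /11


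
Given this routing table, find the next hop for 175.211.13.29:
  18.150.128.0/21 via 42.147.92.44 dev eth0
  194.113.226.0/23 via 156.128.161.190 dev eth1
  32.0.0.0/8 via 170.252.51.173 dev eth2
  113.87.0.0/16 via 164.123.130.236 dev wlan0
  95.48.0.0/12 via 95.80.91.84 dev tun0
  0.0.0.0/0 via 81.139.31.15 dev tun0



Longest prefix match for 175.211.13.29:
  /21 18.150.128.0: no
  /23 194.113.226.0: no
  /8 32.0.0.0: no
  /16 113.87.0.0: no
  /12 95.48.0.0: no
  /0 0.0.0.0: MATCH
Selected: next-hop 81.139.31.15 via tun0 (matched /0)


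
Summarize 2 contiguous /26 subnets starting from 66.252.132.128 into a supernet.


Original prefix: /26
Number of subnets: 2 = 2^1
New prefix = 26 - 1 = 25
Supernet: 66.252.132.128/25


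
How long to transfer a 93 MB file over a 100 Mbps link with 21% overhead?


Effective throughput = 100 * (1 - 21/100) = 79 Mbps
File size in Mb = 93 * 8 = 744 Mb
Time = 744 / 79
Time = 9.4177 seconds


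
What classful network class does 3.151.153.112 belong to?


First octet: 3
Binary: 00000011
0xxxxxxx -> Class A (1-126)
Class A, default mask 255.0.0.0 (/8)


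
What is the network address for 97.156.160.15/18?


IP:   01100001.10011100.10100000.00001111
Mask: 11111111.11111111.11000000.00000000
AND operation:
Net:  01100001.10011100.10000000.00000000
Network: 97.156.128.0/18


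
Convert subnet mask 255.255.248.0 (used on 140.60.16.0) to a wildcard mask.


Subnet mask: 255.255.248.0
Wildcard = 255.255.255.255 - subnet mask
255 - 255 = 0
255 - 255 = 0
255 - 248 = 7
255 - 0 = 255
Wildcard: 0.0.7.255


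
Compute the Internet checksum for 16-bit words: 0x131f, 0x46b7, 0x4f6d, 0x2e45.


Sum all words (with carry folding):
+ 0x131f = 0x131f
+ 0x46b7 = 0x59d6
+ 0x4f6d = 0xa943
+ 0x2e45 = 0xd788
One's complement: ~0xd788
Checksum = 0x2877


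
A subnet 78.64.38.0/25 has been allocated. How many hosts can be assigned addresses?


Host bits = 32 - 25 = 7
Total addresses = 2^7 = 128
Usable = total - 2 (network and broadcast)
Usable hosts: 126


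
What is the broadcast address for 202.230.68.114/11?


Network: 202.224.0.0/11
Host bits = 21
Set all host bits to 1:
Broadcast: 202.255.255.255


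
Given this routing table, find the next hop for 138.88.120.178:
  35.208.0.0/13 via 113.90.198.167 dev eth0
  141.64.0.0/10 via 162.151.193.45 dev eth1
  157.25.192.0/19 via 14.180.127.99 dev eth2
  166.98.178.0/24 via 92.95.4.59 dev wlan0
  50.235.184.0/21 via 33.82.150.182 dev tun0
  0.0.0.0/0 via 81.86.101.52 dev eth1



Longest prefix match for 138.88.120.178:
  /13 35.208.0.0: no
  /10 141.64.0.0: no
  /19 157.25.192.0: no
  /24 166.98.178.0: no
  /21 50.235.184.0: no
  /0 0.0.0.0: MATCH
Selected: next-hop 81.86.101.52 via eth1 (matched /0)


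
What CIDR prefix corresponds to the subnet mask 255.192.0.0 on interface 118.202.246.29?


Binary: 11111111.11000000.00000000.00000000
Count leading 1s
Prefix: /10


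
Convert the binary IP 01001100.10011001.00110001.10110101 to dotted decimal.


01001100 = 76
10011001 = 153
00110001 = 49
10110101 = 181
IP: 76.153.49.181


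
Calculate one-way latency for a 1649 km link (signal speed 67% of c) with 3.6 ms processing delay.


Speed = 0.67 * 3e5 km/s = 201000 km/s
Propagation delay = 1649 / 201000 = 0.0082 s = 8.204 ms
Processing delay = 3.6 ms
Total one-way latency = 11.804 ms


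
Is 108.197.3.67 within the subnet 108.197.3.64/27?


Subnet network: 108.197.3.64
Test IP AND mask: 108.197.3.64
Yes, 108.197.3.67 is in 108.197.3.64/27


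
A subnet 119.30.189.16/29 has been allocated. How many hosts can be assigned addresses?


Host bits = 32 - 29 = 3
Total addresses = 2^3 = 8
Usable = total - 2 (network and broadcast)
Usable hosts: 6


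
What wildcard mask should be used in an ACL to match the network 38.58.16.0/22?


Subnet mask: 255.255.252.0
Wildcard = 255.255.255.255 - subnet mask
255 - 255 = 0
255 - 255 = 0
255 - 252 = 3
255 - 0 = 255
Wildcard: 0.0.3.255


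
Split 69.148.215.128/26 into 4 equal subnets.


New prefix = 26 + 2 = 28
Each subnet has 16 addresses
  69.148.215.128/28
  69.148.215.144/28
  69.148.215.160/28
  69.148.215.176/28
Subnets: 69.148.215.128/28, 69.148.215.144/28, 69.148.215.160/28, 69.148.215.176/28


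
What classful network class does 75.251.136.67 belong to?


First octet: 75
Binary: 01001011
0xxxxxxx -> Class A (1-126)
Class A, default mask 255.0.0.0 (/8)


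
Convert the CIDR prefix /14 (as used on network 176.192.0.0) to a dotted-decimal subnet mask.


/14 means 14 network bits, 18 host bits
Binary: 11111111111111000000000000000000
Mask: 255.252.0.0


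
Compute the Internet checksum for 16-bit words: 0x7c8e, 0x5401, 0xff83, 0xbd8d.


Sum all words (with carry folding):
+ 0x7c8e = 0x7c8e
+ 0x5401 = 0xd08f
+ 0xff83 = 0xd013
+ 0xbd8d = 0x8da1
One's complement: ~0x8da1
Checksum = 0x725e


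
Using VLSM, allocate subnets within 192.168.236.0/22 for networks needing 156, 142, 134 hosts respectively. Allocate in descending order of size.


156 hosts -> /24 (254 usable): 192.168.236.0/24
142 hosts -> /24 (254 usable): 192.168.237.0/24
134 hosts -> /24 (254 usable): 192.168.238.0/24
Allocation: 192.168.236.0/24 (156 hosts, 254 usable); 192.168.237.0/24 (142 hosts, 254 usable); 192.168.238.0/24 (134 hosts, 254 usable)


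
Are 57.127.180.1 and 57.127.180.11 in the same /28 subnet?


Mask: 255.255.255.240
57.127.180.1 AND mask = 57.127.180.0
57.127.180.11 AND mask = 57.127.180.0
Yes, same subnet (57.127.180.0)


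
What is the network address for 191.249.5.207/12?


IP:   10111111.11111001.00000101.11001111
Mask: 11111111.11110000.00000000.00000000
AND operation:
Net:  10111111.11110000.00000000.00000000
Network: 191.240.0.0/12


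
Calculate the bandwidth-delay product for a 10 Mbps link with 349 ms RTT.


BDP = bandwidth * RTT
= 10 Mbps * 349 ms
= 10 * 1e6 * 349 / 1000 bits
= 3490000 bits
= 436250 bytes
= 426.0254 KB
BDP = 3490000 bits (436250 bytes)


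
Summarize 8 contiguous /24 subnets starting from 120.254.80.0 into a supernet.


Original prefix: /24
Number of subnets: 8 = 2^3
New prefix = 24 - 3 = 21
Supernet: 120.254.80.0/21


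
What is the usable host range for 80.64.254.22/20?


Network: 80.64.240.0
Broadcast: 80.64.255.255
First usable = network + 1
Last usable = broadcast - 1
Range: 80.64.240.1 to 80.64.255.254


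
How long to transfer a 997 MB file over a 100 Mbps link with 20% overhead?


Effective throughput = 100 * (1 - 20/100) = 80 Mbps
File size in Mb = 997 * 8 = 7976 Mb
Time = 7976 / 80
Time = 99.7 seconds


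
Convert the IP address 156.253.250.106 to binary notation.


156 = 10011100
253 = 11111101
250 = 11111010
106 = 01101010
Binary: 10011100.11111101.11111010.01101010


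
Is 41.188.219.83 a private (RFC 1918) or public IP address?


RFC 1918 private ranges:
  10.0.0.0/8 (10.0.0.0 - 10.255.255.255)
  172.16.0.0/12 (172.16.0.0 - 172.31.255.255)
  192.168.0.0/16 (192.168.0.0 - 192.168.255.255)
Public (not in any RFC 1918 range)


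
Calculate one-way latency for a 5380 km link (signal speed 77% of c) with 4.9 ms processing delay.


Speed = 0.77 * 3e5 km/s = 231000 km/s
Propagation delay = 5380 / 231000 = 0.0233 s = 23.29 ms
Processing delay = 4.9 ms
Total one-way latency = 28.19 ms


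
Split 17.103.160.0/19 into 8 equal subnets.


New prefix = 19 + 3 = 22
Each subnet has 1024 addresses
  17.103.160.0/22
  17.103.164.0/22
  17.103.168.0/22
  17.103.172.0/22
  17.103.176.0/22
  17.103.180.0/22
  17.103.184.0/22
  17.103.188.0/22
Subnets: 17.103.160.0/22, 17.103.164.0/22, 17.103.168.0/22, 17.103.172.0/22, 17.103.176.0/22, 17.103.180.0/22, 17.103.184.0/22, 17.103.188.0/22


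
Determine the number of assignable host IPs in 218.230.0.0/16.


Host bits = 32 - 16 = 16
Total addresses = 2^16 = 65536
Usable = total - 2 (network and broadcast)
Usable hosts: 65534


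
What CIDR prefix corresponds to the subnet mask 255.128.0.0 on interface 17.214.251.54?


Binary: 11111111.10000000.00000000.00000000
Count leading 1s
Prefix: /9


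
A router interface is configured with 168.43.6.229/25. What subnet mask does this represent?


/25 means 25 network bits, 7 host bits
Binary: 11111111111111111111111110000000
Mask: 255.255.255.128


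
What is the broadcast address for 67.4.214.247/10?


Network: 67.0.0.0/10
Host bits = 22
Set all host bits to 1:
Broadcast: 67.63.255.255


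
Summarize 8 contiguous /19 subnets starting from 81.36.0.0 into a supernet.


Original prefix: /19
Number of subnets: 8 = 2^3
New prefix = 19 - 3 = 16
Supernet: 81.36.0.0/16


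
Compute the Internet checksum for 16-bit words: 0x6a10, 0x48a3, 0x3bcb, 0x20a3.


Sum all words (with carry folding):
+ 0x6a10 = 0x6a10
+ 0x48a3 = 0xb2b3
+ 0x3bcb = 0xee7e
+ 0x20a3 = 0x0f22
One's complement: ~0x0f22
Checksum = 0xf0dd


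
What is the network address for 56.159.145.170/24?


IP:   00111000.10011111.10010001.10101010
Mask: 11111111.11111111.11111111.00000000
AND operation:
Net:  00111000.10011111.10010001.00000000
Network: 56.159.145.0/24


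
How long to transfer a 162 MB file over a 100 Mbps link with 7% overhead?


Effective throughput = 100 * (1 - 7/100) = 93 Mbps
File size in Mb = 162 * 8 = 1296 Mb
Time = 1296 / 93
Time = 13.9355 seconds


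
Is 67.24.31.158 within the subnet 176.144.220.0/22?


Subnet network: 176.144.220.0
Test IP AND mask: 67.24.28.0
No, 67.24.31.158 is not in 176.144.220.0/22


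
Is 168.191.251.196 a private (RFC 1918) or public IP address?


RFC 1918 private ranges:
  10.0.0.0/8 (10.0.0.0 - 10.255.255.255)
  172.16.0.0/12 (172.16.0.0 - 172.31.255.255)
  192.168.0.0/16 (192.168.0.0 - 192.168.255.255)
Public (not in any RFC 1918 range)


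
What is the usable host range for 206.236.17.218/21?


Network: 206.236.16.0
Broadcast: 206.236.23.255
First usable = network + 1
Last usable = broadcast - 1
Range: 206.236.16.1 to 206.236.23.254


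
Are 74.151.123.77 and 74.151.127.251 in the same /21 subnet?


Mask: 255.255.248.0
74.151.123.77 AND mask = 74.151.120.0
74.151.127.251 AND mask = 74.151.120.0
Yes, same subnet (74.151.120.0)


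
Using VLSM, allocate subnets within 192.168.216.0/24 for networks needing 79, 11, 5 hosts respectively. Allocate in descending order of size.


79 hosts -> /25 (126 usable): 192.168.216.0/25
11 hosts -> /28 (14 usable): 192.168.216.128/28
5 hosts -> /29 (6 usable): 192.168.216.144/29
Allocation: 192.168.216.0/25 (79 hosts, 126 usable); 192.168.216.128/28 (11 hosts, 14 usable); 192.168.216.144/29 (5 hosts, 6 usable)


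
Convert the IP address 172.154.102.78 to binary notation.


172 = 10101100
154 = 10011010
102 = 01100110
78 = 01001110
Binary: 10101100.10011010.01100110.01001110


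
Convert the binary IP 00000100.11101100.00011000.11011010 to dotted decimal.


00000100 = 4
11101100 = 236
00011000 = 24
11011010 = 218
IP: 4.236.24.218


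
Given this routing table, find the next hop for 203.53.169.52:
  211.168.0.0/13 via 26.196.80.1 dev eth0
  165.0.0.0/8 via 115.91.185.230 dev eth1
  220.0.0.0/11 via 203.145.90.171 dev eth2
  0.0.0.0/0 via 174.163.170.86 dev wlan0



Longest prefix match for 203.53.169.52:
  /13 211.168.0.0: no
  /8 165.0.0.0: no
  /11 220.0.0.0: no
  /0 0.0.0.0: MATCH
Selected: next-hop 174.163.170.86 via wlan0 (matched /0)


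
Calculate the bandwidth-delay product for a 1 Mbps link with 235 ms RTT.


BDP = bandwidth * RTT
= 1 Mbps * 235 ms
= 1 * 1e6 * 235 / 1000 bits
= 235000 bits
= 29375 bytes
= 28.6865 KB
BDP = 235000 bits (29375 bytes)


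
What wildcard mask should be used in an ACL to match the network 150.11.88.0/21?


Subnet mask: 255.255.248.0
Wildcard = 255.255.255.255 - subnet mask
255 - 255 = 0
255 - 255 = 0
255 - 248 = 7
255 - 0 = 255
Wildcard: 0.0.7.255


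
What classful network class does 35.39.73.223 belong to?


First octet: 35
Binary: 00100011
0xxxxxxx -> Class A (1-126)
Class A, default mask 255.0.0.0 (/8)


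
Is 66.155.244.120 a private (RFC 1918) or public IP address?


RFC 1918 private ranges:
  10.0.0.0/8 (10.0.0.0 - 10.255.255.255)
  172.16.0.0/12 (172.16.0.0 - 172.31.255.255)
  192.168.0.0/16 (192.168.0.0 - 192.168.255.255)
Public (not in any RFC 1918 range)


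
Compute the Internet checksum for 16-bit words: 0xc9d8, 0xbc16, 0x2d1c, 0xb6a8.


Sum all words (with carry folding):
+ 0xc9d8 = 0xc9d8
+ 0xbc16 = 0x85ef
+ 0x2d1c = 0xb30b
+ 0xb6a8 = 0x69b4
One's complement: ~0x69b4
Checksum = 0x964b


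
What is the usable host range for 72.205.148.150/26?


Network: 72.205.148.128
Broadcast: 72.205.148.191
First usable = network + 1
Last usable = broadcast - 1
Range: 72.205.148.129 to 72.205.148.190


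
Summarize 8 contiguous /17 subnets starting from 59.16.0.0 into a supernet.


Original prefix: /17
Number of subnets: 8 = 2^3
New prefix = 17 - 3 = 14
Supernet: 59.16.0.0/14


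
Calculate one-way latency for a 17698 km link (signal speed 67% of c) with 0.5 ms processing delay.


Speed = 0.67 * 3e5 km/s = 201000 km/s
Propagation delay = 17698 / 201000 = 0.088 s = 88.0498 ms
Processing delay = 0.5 ms
Total one-way latency = 88.5498 ms


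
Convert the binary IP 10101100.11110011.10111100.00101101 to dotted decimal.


10101100 = 172
11110011 = 243
10111100 = 188
00101101 = 45
IP: 172.243.188.45


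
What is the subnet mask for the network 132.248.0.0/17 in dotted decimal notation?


/17 means 17 network bits, 15 host bits
Binary: 11111111111111111000000000000000
Mask: 255.255.128.0


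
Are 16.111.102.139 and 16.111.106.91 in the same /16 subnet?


Mask: 255.255.0.0
16.111.102.139 AND mask = 16.111.0.0
16.111.106.91 AND mask = 16.111.0.0
Yes, same subnet (16.111.0.0)


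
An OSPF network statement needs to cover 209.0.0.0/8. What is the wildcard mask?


Subnet mask: 255.0.0.0
Wildcard = 255.255.255.255 - subnet mask
255 - 255 = 0
255 - 0 = 255
255 - 0 = 255
255 - 0 = 255
Wildcard: 0.255.255.255


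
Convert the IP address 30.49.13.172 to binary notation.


30 = 00011110
49 = 00110001
13 = 00001101
172 = 10101100
Binary: 00011110.00110001.00001101.10101100


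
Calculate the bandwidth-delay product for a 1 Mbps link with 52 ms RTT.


BDP = bandwidth * RTT
= 1 Mbps * 52 ms
= 1 * 1e6 * 52 / 1000 bits
= 52000 bits
= 6500 bytes
= 6.3477 KB
BDP = 52000 bits (6500 bytes)


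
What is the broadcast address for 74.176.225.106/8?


Network: 74.0.0.0/8
Host bits = 24
Set all host bits to 1:
Broadcast: 74.255.255.255


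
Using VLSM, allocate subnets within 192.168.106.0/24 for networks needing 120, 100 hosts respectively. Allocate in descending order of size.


120 hosts -> /25 (126 usable): 192.168.106.0/25
100 hosts -> /25 (126 usable): 192.168.106.128/25
Allocation: 192.168.106.0/25 (120 hosts, 126 usable); 192.168.106.128/25 (100 hosts, 126 usable)


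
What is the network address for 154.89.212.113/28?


IP:   10011010.01011001.11010100.01110001
Mask: 11111111.11111111.11111111.11110000
AND operation:
Net:  10011010.01011001.11010100.01110000
Network: 154.89.212.112/28


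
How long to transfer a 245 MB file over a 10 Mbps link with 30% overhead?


Effective throughput = 10 * (1 - 30/100) = 7 Mbps
File size in Mb = 245 * 8 = 1960 Mb
Time = 1960 / 7
Time = 280 seconds


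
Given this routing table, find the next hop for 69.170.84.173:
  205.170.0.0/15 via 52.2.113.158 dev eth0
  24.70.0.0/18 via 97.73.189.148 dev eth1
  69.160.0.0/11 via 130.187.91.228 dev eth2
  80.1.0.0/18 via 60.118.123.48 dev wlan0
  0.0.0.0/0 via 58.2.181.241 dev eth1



Longest prefix match for 69.170.84.173:
  /15 205.170.0.0: no
  /18 24.70.0.0: no
  /11 69.160.0.0: MATCH
  /18 80.1.0.0: no
  /0 0.0.0.0: MATCH
Selected: next-hop 130.187.91.228 via eth2 (matched /11)


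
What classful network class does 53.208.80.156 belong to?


First octet: 53
Binary: 00110101
0xxxxxxx -> Class A (1-126)
Class A, default mask 255.0.0.0 (/8)


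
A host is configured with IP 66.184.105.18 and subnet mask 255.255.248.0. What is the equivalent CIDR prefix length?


Binary: 11111111.11111111.11111000.00000000
Count leading 1s
Prefix: /21


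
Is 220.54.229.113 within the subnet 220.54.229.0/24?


Subnet network: 220.54.229.0
Test IP AND mask: 220.54.229.0
Yes, 220.54.229.113 is in 220.54.229.0/24


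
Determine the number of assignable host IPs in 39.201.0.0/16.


Host bits = 32 - 16 = 16
Total addresses = 2^16 = 65536
Usable = total - 2 (network and broadcast)
Usable hosts: 65534


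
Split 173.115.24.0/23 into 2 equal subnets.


New prefix = 23 + 1 = 24
Each subnet has 256 addresses
  173.115.24.0/24
  173.115.25.0/24
Subnets: 173.115.24.0/24, 173.115.25.0/24


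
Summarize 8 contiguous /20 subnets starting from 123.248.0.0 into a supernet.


Original prefix: /20
Number of subnets: 8 = 2^3
New prefix = 20 - 3 = 17
Supernet: 123.248.0.0/17


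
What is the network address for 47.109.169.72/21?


IP:   00101111.01101101.10101001.01001000
Mask: 11111111.11111111.11111000.00000000
AND operation:
Net:  00101111.01101101.10101000.00000000
Network: 47.109.168.0/21


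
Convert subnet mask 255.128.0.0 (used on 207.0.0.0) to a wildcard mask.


Subnet mask: 255.128.0.0
Wildcard = 255.255.255.255 - subnet mask
255 - 255 = 0
255 - 128 = 127
255 - 0 = 255
255 - 0 = 255
Wildcard: 0.127.255.255


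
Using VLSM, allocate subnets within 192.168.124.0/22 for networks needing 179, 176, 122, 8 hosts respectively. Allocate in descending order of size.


179 hosts -> /24 (254 usable): 192.168.124.0/24
176 hosts -> /24 (254 usable): 192.168.125.0/24
122 hosts -> /25 (126 usable): 192.168.126.0/25
8 hosts -> /28 (14 usable): 192.168.126.128/28
Allocation: 192.168.124.0/24 (179 hosts, 254 usable); 192.168.125.0/24 (176 hosts, 254 usable); 192.168.126.0/25 (122 hosts, 126 usable); 192.168.126.128/28 (8 hosts, 14 usable)


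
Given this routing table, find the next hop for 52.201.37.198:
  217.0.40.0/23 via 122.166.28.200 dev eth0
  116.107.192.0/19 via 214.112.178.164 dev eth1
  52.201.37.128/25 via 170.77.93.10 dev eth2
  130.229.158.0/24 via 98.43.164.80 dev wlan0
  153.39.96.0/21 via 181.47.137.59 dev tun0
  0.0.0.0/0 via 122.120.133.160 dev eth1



Longest prefix match for 52.201.37.198:
  /23 217.0.40.0: no
  /19 116.107.192.0: no
  /25 52.201.37.128: MATCH
  /24 130.229.158.0: no
  /21 153.39.96.0: no
  /0 0.0.0.0: MATCH
Selected: next-hop 170.77.93.10 via eth2 (matched /25)


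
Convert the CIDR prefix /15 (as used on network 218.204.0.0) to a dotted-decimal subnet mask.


/15 means 15 network bits, 17 host bits
Binary: 11111111111111100000000000000000
Mask: 255.254.0.0


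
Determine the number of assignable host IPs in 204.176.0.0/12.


Host bits = 32 - 12 = 20
Total addresses = 2^20 = 1048576
Usable = total - 2 (network and broadcast)
Usable hosts: 1048574


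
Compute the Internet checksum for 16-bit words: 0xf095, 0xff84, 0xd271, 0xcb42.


Sum all words (with carry folding):
+ 0xf095 = 0xf095
+ 0xff84 = 0xf01a
+ 0xd271 = 0xc28c
+ 0xcb42 = 0x8dcf
One's complement: ~0x8dcf
Checksum = 0x7230


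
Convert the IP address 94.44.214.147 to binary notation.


94 = 01011110
44 = 00101100
214 = 11010110
147 = 10010011
Binary: 01011110.00101100.11010110.10010011


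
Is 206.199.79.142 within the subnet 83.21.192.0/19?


Subnet network: 83.21.192.0
Test IP AND mask: 206.199.64.0
No, 206.199.79.142 is not in 83.21.192.0/19


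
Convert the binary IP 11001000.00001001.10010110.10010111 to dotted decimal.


11001000 = 200
00001001 = 9
10010110 = 150
10010111 = 151
IP: 200.9.150.151


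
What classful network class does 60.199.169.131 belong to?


First octet: 60
Binary: 00111100
0xxxxxxx -> Class A (1-126)
Class A, default mask 255.0.0.0 (/8)


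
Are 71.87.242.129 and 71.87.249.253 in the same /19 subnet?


Mask: 255.255.224.0
71.87.242.129 AND mask = 71.87.224.0
71.87.249.253 AND mask = 71.87.224.0
Yes, same subnet (71.87.224.0)


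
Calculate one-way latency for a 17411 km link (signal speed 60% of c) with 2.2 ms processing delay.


Speed = 0.6 * 3e5 km/s = 180000 km/s
Propagation delay = 17411 / 180000 = 0.0967 s = 96.7278 ms
Processing delay = 2.2 ms
Total one-way latency = 98.9278 ms


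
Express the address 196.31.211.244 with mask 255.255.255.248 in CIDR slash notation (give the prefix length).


Binary: 11111111.11111111.11111111.11111000
Count leading 1s
Prefix: /29


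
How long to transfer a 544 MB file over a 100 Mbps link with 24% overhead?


Effective throughput = 100 * (1 - 24/100) = 76 Mbps
File size in Mb = 544 * 8 = 4352 Mb
Time = 4352 / 76
Time = 57.2632 seconds


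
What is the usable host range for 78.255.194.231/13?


Network: 78.248.0.0
Broadcast: 78.255.255.255
First usable = network + 1
Last usable = broadcast - 1
Range: 78.248.0.1 to 78.255.255.254


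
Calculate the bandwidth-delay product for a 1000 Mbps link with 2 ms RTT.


BDP = bandwidth * RTT
= 1000 Mbps * 2 ms
= 1000 * 1e6 * 2 / 1000 bits
= 2000000 bits
= 250000 bytes
= 244.1406 KB
BDP = 2000000 bits (250000 bytes)


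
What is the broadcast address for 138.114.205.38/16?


Network: 138.114.0.0/16
Host bits = 16
Set all host bits to 1:
Broadcast: 138.114.255.255


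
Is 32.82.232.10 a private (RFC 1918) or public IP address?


RFC 1918 private ranges:
  10.0.0.0/8 (10.0.0.0 - 10.255.255.255)
  172.16.0.0/12 (172.16.0.0 - 172.31.255.255)
  192.168.0.0/16 (192.168.0.0 - 192.168.255.255)
Public (not in any RFC 1918 range)


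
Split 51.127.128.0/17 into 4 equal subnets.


New prefix = 17 + 2 = 19
Each subnet has 8192 addresses
  51.127.128.0/19
  51.127.160.0/19
  51.127.192.0/19
  51.127.224.0/19
Subnets: 51.127.128.0/19, 51.127.160.0/19, 51.127.192.0/19, 51.127.224.0/19


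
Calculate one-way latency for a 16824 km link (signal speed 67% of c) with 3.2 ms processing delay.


Speed = 0.67 * 3e5 km/s = 201000 km/s
Propagation delay = 16824 / 201000 = 0.0837 s = 83.7015 ms
Processing delay = 3.2 ms
Total one-way latency = 86.9015 ms


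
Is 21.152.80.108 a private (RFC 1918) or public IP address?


RFC 1918 private ranges:
  10.0.0.0/8 (10.0.0.0 - 10.255.255.255)
  172.16.0.0/12 (172.16.0.0 - 172.31.255.255)
  192.168.0.0/16 (192.168.0.0 - 192.168.255.255)
Public (not in any RFC 1918 range)


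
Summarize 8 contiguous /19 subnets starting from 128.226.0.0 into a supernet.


Original prefix: /19
Number of subnets: 8 = 2^3
New prefix = 19 - 3 = 16
Supernet: 128.226.0.0/16


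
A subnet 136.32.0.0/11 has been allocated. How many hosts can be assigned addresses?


Host bits = 32 - 11 = 21
Total addresses = 2^21 = 2097152
Usable = total - 2 (network and broadcast)
Usable hosts: 2097150


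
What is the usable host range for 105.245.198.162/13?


Network: 105.240.0.0
Broadcast: 105.247.255.255
First usable = network + 1
Last usable = broadcast - 1
Range: 105.240.0.1 to 105.247.255.254


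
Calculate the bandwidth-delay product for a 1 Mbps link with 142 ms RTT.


BDP = bandwidth * RTT
= 1 Mbps * 142 ms
= 1 * 1e6 * 142 / 1000 bits
= 142000 bits
= 17750 bytes
= 17.334 KB
BDP = 142000 bits (17750 bytes)


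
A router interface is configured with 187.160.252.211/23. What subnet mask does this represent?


/23 means 23 network bits, 9 host bits
Binary: 11111111111111111111111000000000
Mask: 255.255.254.0


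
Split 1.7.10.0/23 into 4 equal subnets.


New prefix = 23 + 2 = 25
Each subnet has 128 addresses
  1.7.10.0/25
  1.7.10.128/25
  1.7.11.0/25
  1.7.11.128/25
Subnets: 1.7.10.0/25, 1.7.10.128/25, 1.7.11.0/25, 1.7.11.128/25


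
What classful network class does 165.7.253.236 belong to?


First octet: 165
Binary: 10100101
10xxxxxx -> Class B (128-191)
Class B, default mask 255.255.0.0 (/16)


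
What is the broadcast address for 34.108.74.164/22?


Network: 34.108.72.0/22
Host bits = 10
Set all host bits to 1:
Broadcast: 34.108.75.255


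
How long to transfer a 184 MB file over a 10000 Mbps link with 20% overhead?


Effective throughput = 10000 * (1 - 20/100) = 8000 Mbps
File size in Mb = 184 * 8 = 1472 Mb
Time = 1472 / 8000
Time = 0.184 seconds


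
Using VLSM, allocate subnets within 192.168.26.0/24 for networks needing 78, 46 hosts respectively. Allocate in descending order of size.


78 hosts -> /25 (126 usable): 192.168.26.0/25
46 hosts -> /26 (62 usable): 192.168.26.128/26
Allocation: 192.168.26.0/25 (78 hosts, 126 usable); 192.168.26.128/26 (46 hosts, 62 usable)


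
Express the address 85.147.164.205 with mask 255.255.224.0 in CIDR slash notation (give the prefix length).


Binary: 11111111.11111111.11100000.00000000
Count leading 1s
Prefix: /19


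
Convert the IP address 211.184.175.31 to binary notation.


211 = 11010011
184 = 10111000
175 = 10101111
31 = 00011111
Binary: 11010011.10111000.10101111.00011111


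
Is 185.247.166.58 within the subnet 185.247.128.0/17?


Subnet network: 185.247.128.0
Test IP AND mask: 185.247.128.0
Yes, 185.247.166.58 is in 185.247.128.0/17


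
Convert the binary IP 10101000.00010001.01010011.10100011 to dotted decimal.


10101000 = 168
00010001 = 17
01010011 = 83
10100011 = 163
IP: 168.17.83.163


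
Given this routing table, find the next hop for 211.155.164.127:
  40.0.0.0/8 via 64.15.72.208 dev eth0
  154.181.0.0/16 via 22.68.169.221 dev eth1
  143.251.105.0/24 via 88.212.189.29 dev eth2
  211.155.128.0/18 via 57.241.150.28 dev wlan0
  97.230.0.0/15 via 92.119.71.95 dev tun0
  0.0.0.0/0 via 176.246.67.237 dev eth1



Longest prefix match for 211.155.164.127:
  /8 40.0.0.0: no
  /16 154.181.0.0: no
  /24 143.251.105.0: no
  /18 211.155.128.0: MATCH
  /15 97.230.0.0: no
  /0 0.0.0.0: MATCH
Selected: next-hop 57.241.150.28 via wlan0 (matched /18)


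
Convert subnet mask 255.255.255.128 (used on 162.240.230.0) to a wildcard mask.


Subnet mask: 255.255.255.128
Wildcard = 255.255.255.255 - subnet mask
255 - 255 = 0
255 - 255 = 0
255 - 255 = 0
255 - 128 = 127
Wildcard: 0.0.0.127


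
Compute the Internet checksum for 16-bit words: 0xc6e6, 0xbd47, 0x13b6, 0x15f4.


Sum all words (with carry folding):
+ 0xc6e6 = 0xc6e6
+ 0xbd47 = 0x842e
+ 0x13b6 = 0x97e4
+ 0x15f4 = 0xadd8
One's complement: ~0xadd8
Checksum = 0x5227


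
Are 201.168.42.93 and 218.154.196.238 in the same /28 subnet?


Mask: 255.255.255.240
201.168.42.93 AND mask = 201.168.42.80
218.154.196.238 AND mask = 218.154.196.224
No, different subnets (201.168.42.80 vs 218.154.196.224)


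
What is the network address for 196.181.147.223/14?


IP:   11000100.10110101.10010011.11011111
Mask: 11111111.11111100.00000000.00000000
AND operation:
Net:  11000100.10110100.00000000.00000000
Network: 196.180.0.0/14


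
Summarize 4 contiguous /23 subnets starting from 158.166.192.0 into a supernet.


Original prefix: /23
Number of subnets: 4 = 2^2
New prefix = 23 - 2 = 21
Supernet: 158.166.192.0/21


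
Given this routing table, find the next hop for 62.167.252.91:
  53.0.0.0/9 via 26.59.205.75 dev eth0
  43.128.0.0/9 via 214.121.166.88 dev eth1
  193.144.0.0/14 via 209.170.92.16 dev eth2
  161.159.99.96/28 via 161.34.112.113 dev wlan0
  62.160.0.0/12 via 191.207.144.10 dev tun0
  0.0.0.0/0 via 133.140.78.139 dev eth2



Longest prefix match for 62.167.252.91:
  /9 53.0.0.0: no
  /9 43.128.0.0: no
  /14 193.144.0.0: no
  /28 161.159.99.96: no
  /12 62.160.0.0: MATCH
  /0 0.0.0.0: MATCH
Selected: next-hop 191.207.144.10 via tun0 (matched /12)


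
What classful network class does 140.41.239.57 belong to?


First octet: 140
Binary: 10001100
10xxxxxx -> Class B (128-191)
Class B, default mask 255.255.0.0 (/16)


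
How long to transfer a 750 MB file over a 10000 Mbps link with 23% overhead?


Effective throughput = 10000 * (1 - 23/100) = 7700 Mbps
File size in Mb = 750 * 8 = 6000 Mb
Time = 6000 / 7700
Time = 0.7792 seconds


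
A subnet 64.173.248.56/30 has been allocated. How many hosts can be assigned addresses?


Host bits = 32 - 30 = 2
Total addresses = 2^2 = 4
Usable = total - 2 (network and broadcast)
Usable hosts: 2


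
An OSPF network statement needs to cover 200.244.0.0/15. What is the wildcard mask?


Subnet mask: 255.254.0.0
Wildcard = 255.255.255.255 - subnet mask
255 - 255 = 0
255 - 254 = 1
255 - 0 = 255
255 - 0 = 255
Wildcard: 0.1.255.255


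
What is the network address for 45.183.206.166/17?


IP:   00101101.10110111.11001110.10100110
Mask: 11111111.11111111.10000000.00000000
AND operation:
Net:  00101101.10110111.10000000.00000000
Network: 45.183.128.0/17


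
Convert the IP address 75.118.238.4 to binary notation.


75 = 01001011
118 = 01110110
238 = 11101110
4 = 00000100
Binary: 01001011.01110110.11101110.00000100


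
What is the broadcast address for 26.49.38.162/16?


Network: 26.49.0.0/16
Host bits = 16
Set all host bits to 1:
Broadcast: 26.49.255.255


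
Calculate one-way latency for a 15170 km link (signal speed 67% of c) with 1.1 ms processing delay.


Speed = 0.67 * 3e5 km/s = 201000 km/s
Propagation delay = 15170 / 201000 = 0.0755 s = 75.4726 ms
Processing delay = 1.1 ms
Total one-way latency = 76.5726 ms


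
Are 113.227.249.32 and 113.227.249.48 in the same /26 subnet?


Mask: 255.255.255.192
113.227.249.32 AND mask = 113.227.249.0
113.227.249.48 AND mask = 113.227.249.0
Yes, same subnet (113.227.249.0)


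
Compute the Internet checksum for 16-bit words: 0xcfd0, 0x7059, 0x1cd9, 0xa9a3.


Sum all words (with carry folding):
+ 0xcfd0 = 0xcfd0
+ 0x7059 = 0x402a
+ 0x1cd9 = 0x5d03
+ 0xa9a3 = 0x06a7
One's complement: ~0x06a7
Checksum = 0xf958


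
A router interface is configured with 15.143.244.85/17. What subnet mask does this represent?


/17 means 17 network bits, 15 host bits
Binary: 11111111111111111000000000000000
Mask: 255.255.128.0


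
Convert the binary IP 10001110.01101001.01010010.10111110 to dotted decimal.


10001110 = 142
01101001 = 105
01010010 = 82
10111110 = 190
IP: 142.105.82.190


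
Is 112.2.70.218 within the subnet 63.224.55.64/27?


Subnet network: 63.224.55.64
Test IP AND mask: 112.2.70.192
No, 112.2.70.218 is not in 63.224.55.64/27


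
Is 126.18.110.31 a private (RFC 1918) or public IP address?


RFC 1918 private ranges:
  10.0.0.0/8 (10.0.0.0 - 10.255.255.255)
  172.16.0.0/12 (172.16.0.0 - 172.31.255.255)
  192.168.0.0/16 (192.168.0.0 - 192.168.255.255)
Public (not in any RFC 1918 range)


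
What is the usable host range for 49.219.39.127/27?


Network: 49.219.39.96
Broadcast: 49.219.39.127
First usable = network + 1
Last usable = broadcast - 1
Range: 49.219.39.97 to 49.219.39.126


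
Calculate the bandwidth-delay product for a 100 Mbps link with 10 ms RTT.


BDP = bandwidth * RTT
= 100 Mbps * 10 ms
= 100 * 1e6 * 10 / 1000 bits
= 1000000 bits
= 125000 bytes
= 122.0703 KB
BDP = 1000000 bits (125000 bytes)
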